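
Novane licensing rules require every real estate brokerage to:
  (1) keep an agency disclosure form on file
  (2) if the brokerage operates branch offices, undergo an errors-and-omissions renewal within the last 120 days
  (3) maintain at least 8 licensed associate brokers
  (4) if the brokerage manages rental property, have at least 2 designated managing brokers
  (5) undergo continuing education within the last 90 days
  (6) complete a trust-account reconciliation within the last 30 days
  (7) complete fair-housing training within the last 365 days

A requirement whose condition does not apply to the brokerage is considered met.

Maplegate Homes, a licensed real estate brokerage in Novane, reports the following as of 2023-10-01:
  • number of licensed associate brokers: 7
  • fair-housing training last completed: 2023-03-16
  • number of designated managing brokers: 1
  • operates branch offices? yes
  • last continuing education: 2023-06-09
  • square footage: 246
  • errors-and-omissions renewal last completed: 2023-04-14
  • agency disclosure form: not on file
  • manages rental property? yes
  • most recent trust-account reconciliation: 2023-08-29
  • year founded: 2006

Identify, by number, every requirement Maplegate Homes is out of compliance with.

1, 2, 3, 4, 5, 6

1. agency disclosure form absent → not met
2. condition 'operates branch offices' holds; errors-and-omissions renewal 170 days ago vs limit 120 → not met
3. licensed associate brokers 7 < 8 → not met
4. condition 'manages rental property' holds; designated managing brokers 1 < 2 → not met
5. continuing education 114 days ago vs limit 90 → not met
6. trust-account reconciliation 33 days ago vs limit 30 → not met
7. fair-housing training 199 days ago vs limit 365 → met
Not met: 1, 2, 3, 4, 5, 6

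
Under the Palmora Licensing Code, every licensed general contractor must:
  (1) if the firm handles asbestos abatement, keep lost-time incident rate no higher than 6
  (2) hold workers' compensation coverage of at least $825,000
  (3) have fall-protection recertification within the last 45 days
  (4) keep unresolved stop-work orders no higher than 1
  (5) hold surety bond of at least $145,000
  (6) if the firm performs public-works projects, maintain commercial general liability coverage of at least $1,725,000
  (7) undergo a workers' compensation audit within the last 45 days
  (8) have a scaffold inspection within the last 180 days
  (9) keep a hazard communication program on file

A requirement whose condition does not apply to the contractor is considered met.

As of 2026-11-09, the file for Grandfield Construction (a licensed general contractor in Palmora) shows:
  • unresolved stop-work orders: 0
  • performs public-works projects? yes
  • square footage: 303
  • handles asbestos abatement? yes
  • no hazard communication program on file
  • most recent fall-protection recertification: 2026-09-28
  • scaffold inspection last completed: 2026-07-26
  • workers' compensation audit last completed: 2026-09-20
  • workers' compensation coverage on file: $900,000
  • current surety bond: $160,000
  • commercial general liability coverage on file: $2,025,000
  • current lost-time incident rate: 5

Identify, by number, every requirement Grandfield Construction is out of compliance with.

1. condition 'handles asbestos abatement' holds; lost-time incident rate 5 ≤ 6 → met
2. workers' compensation coverage $900,000 ≥ $825,000 → met
3. fall-protection recertification 42 days ago vs limit 45 → met
4. unresolved stop-work orders 0 ≤ 1 → met
5. surety bond $160,000 ≥ $145,000 → met
6. condition 'performs public-works projects' holds; commercial general liability coverage $2,025,000 ≥ $1,725,000 → met
7. workers' compensation audit 50 days ago vs limit 45 → not met
8. scaffold inspection 106 days ago vs limit 180 → met
9. hazard communication program absent → not met
Not met: 7, 9

7, 9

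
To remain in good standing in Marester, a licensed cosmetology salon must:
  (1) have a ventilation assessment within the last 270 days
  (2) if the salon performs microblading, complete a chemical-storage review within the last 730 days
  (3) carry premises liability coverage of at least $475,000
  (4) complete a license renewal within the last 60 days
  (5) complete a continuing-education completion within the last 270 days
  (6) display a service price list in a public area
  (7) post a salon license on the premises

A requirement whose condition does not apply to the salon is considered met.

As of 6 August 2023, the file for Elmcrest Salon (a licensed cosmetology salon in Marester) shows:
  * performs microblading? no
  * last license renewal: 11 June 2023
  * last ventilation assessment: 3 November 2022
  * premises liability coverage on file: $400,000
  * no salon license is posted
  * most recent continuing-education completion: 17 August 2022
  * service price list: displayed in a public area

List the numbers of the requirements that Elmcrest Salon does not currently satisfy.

1. ventilation assessment 276 days ago vs limit 270 → not met
2. condition 'performs microblading' does not hold → requirement n/a → met
3. premises liability coverage $400,000 < $475,000 → not met
4. license renewal 56 days ago vs limit 60 → met
5. continuing-education completion 354 days ago vs limit 270 → not met
6. service price list present → met
7. salon license absent → not met
Not met: 1, 3, 5, 7

1, 3, 5, 7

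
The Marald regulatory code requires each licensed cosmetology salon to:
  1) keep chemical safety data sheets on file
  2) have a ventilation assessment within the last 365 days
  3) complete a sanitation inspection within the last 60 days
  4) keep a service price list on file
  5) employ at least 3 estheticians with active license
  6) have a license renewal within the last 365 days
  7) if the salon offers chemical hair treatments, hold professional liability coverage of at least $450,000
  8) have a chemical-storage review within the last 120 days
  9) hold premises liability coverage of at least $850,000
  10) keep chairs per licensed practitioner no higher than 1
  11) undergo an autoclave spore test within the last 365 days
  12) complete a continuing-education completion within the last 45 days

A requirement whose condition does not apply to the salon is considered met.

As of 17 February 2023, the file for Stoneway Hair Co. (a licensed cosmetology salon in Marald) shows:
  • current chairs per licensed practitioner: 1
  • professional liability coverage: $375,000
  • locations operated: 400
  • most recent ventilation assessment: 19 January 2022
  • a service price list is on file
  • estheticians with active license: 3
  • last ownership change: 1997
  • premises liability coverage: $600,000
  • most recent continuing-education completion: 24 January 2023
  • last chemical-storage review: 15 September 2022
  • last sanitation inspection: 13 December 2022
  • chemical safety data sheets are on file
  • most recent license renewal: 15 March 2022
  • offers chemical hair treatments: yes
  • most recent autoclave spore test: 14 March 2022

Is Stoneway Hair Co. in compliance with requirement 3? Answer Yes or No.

3. sanitation inspection 66 days ago vs limit 60 → not met

No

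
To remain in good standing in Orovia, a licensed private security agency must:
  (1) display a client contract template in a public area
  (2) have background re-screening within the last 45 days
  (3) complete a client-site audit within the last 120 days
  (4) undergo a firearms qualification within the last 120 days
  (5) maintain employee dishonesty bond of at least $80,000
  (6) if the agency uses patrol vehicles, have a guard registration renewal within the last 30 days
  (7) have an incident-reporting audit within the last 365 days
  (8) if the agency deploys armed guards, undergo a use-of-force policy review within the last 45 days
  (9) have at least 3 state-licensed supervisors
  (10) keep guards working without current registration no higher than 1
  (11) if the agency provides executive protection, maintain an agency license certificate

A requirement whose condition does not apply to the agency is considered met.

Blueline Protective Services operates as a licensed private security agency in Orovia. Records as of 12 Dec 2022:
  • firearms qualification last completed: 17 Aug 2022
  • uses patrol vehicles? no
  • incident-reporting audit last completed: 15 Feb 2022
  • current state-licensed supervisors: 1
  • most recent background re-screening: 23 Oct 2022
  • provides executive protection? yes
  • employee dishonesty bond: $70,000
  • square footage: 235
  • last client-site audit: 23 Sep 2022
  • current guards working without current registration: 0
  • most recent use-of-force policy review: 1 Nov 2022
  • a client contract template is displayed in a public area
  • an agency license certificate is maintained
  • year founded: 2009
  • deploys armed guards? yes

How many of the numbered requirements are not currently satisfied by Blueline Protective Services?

1. client contract template present → met
2. background re-screening 50 days ago vs limit 45 → not met
3. client-site audit 80 days ago vs limit 120 → met
4. firearms qualification 117 days ago vs limit 120 → met
5. employee dishonesty bond $70,000 < $80,000 → not met
6. condition 'uses patrol vehicles' does not hold → requirement n/a → met
7. incident-reporting audit 300 days ago vs limit 365 → met
8. condition 'deploys armed guards' holds; use-of-force policy review 41 days ago vs limit 45 → met
9. state-licensed supervisors 1 < 3 → not met
10. guards working without current registration 0 ≤ 1 → met
11. condition 'provides executive protection' holds; agency license certificate present → met
Not met: 3 of 11

3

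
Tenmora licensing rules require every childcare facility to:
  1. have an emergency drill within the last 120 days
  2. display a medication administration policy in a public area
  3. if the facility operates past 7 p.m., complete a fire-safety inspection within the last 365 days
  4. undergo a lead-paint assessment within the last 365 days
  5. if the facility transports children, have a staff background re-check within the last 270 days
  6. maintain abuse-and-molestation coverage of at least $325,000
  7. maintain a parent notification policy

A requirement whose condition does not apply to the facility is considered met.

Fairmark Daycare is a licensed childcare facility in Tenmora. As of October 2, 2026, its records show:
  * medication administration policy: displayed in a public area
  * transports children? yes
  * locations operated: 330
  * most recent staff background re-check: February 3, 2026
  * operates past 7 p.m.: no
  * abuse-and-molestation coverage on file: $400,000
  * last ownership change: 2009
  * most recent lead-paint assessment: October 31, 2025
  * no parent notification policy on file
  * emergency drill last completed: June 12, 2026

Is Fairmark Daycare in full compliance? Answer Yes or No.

No

1. emergency drill 112 days ago vs limit 120 → met
2. medication administration policy present → met
3. condition 'operates past 7 p.m.' does not hold → requirement n/a → met
4. lead-paint assessment 336 days ago vs limit 365 → met
5. condition 'transports children' holds; staff background re-check 241 days ago vs limit 270 → met
6. abuse-and-molestation coverage $400,000 ≥ $325,000 → met
7. parent notification policy absent → not met
Not met: 7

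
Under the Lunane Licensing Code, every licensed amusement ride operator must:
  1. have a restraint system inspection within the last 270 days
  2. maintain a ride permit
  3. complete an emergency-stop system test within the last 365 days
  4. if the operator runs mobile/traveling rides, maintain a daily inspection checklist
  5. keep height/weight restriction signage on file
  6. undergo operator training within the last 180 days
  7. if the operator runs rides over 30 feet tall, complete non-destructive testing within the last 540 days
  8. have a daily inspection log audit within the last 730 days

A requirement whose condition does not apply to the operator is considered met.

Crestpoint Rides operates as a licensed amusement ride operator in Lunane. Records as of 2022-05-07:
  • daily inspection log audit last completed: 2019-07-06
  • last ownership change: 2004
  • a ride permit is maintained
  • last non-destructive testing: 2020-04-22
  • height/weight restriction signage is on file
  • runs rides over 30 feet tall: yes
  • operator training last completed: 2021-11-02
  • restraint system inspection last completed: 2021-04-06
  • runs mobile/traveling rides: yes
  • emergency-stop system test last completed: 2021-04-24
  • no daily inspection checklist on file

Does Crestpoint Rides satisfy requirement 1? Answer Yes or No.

No

1. restraint system inspection 396 days ago vs limit 270 → not met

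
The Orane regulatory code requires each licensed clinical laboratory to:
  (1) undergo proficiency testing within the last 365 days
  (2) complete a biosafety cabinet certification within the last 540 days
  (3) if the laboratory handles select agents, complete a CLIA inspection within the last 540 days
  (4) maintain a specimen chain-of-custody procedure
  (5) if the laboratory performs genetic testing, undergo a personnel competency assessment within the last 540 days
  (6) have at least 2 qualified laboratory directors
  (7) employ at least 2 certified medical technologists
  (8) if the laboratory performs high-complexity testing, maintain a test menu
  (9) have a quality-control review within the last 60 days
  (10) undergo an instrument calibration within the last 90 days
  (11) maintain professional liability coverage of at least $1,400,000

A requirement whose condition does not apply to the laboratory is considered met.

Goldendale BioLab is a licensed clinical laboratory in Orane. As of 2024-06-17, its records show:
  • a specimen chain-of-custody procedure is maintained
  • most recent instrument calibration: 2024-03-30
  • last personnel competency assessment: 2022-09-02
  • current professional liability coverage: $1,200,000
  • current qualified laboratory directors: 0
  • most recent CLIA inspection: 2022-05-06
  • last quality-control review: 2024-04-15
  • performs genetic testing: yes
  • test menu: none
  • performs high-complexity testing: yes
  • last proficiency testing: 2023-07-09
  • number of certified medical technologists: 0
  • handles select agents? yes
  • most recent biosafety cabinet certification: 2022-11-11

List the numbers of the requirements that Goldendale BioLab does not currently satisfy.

1. proficiency testing 344 days ago vs limit 365 → met
2. biosafety cabinet certification 584 days ago vs limit 540 → not met
3. condition 'handles select agents' holds; CLIA inspection 773 days ago vs limit 540 → not met
4. specimen chain-of-custody procedure present → met
5. condition 'performs genetic testing' holds; personnel competency assessment 654 days ago vs limit 540 → not met
6. qualified laboratory directors 0 < 2 → not met
7. certified medical technologists 0 < 2 → not met
8. condition 'performs high-complexity testing' holds; test menu absent → not met
9. quality-control review 63 days ago vs limit 60 → not met
10. instrument calibration 79 days ago vs limit 90 → met
11. professional liability coverage $1,200,000 < $1,400,000 → not met
Not met: 2, 3, 5, 6, 7, 8, 9, 11

2, 3, 5, 6, 7, 8, 9, 11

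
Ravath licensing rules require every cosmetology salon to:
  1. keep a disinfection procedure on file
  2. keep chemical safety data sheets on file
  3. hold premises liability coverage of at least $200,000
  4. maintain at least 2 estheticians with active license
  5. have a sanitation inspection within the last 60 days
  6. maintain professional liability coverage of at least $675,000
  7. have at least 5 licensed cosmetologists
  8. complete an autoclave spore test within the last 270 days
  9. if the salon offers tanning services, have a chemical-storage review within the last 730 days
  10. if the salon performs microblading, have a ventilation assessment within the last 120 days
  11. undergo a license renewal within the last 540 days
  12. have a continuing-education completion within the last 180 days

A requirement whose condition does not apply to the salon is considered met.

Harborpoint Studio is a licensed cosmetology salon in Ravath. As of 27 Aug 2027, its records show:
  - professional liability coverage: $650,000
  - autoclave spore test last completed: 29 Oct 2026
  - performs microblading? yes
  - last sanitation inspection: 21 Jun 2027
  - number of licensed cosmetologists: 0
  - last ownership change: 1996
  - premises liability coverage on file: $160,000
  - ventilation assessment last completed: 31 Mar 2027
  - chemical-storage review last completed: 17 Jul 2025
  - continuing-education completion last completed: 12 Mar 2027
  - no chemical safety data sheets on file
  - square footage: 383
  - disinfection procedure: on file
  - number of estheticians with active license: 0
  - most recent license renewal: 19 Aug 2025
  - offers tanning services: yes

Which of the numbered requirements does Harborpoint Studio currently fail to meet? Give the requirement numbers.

1. disinfection procedure present → met
2. chemical safety data sheets absent → not met
3. premises liability coverage $160,000 < $200,000 → not met
4. estheticians with active license 0 < 2 → not met
5. sanitation inspection 67 days ago vs limit 60 → not met
6. professional liability coverage $650,000 < $675,000 → not met
7. licensed cosmetologists 0 < 5 → not met
8. autoclave spore test 302 days ago vs limit 270 → not met
9. condition 'offers tanning services' holds; chemical-storage review 771 days ago vs limit 730 → not met
10. condition 'performs microblading' holds; ventilation assessment 149 days ago vs limit 120 → not met
11. license renewal 738 days ago vs limit 540 → not met
12. continuing-education completion 168 days ago vs limit 180 → met
Not met: 2, 3, 4, 5, 6, 7, 8, 9, 10, 11

2, 3, 4, 5, 6, 7, 8, 9, 10, 11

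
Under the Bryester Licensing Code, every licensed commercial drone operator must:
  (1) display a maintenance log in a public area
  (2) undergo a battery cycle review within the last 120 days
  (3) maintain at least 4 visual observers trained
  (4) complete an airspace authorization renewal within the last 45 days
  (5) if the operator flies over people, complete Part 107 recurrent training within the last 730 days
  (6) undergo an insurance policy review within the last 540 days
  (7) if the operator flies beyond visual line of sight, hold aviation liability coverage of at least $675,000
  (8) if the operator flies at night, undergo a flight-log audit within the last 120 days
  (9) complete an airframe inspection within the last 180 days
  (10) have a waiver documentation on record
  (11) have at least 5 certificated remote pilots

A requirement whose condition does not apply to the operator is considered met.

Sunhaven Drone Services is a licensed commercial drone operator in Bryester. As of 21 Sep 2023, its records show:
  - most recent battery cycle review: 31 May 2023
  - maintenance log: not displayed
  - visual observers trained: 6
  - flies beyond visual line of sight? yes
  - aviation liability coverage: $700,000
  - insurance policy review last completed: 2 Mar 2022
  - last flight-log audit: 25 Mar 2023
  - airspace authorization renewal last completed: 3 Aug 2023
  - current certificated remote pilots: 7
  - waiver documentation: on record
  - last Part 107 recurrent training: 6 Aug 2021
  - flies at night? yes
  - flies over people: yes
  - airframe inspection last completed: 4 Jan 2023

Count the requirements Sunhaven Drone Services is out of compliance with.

6

1. maintenance log absent → not met
2. battery cycle review 113 days ago vs limit 120 → met
3. visual observers trained 6 ≥ 4 → met
4. airspace authorization renewal 49 days ago vs limit 45 → not met
5. condition 'flies over people' holds; Part 107 recurrent training 776 days ago vs limit 730 → not met
6. insurance policy review 568 days ago vs limit 540 → not met
7. condition 'flies beyond visual line of sight' holds; aviation liability coverage $700,000 ≥ $675,000 → met
8. condition 'flies at night' holds; flight-log audit 180 days ago vs limit 120 → not met
9. airframe inspection 260 days ago vs limit 180 → not met
10. waiver documentation present → met
11. certificated remote pilots 7 ≥ 5 → met
Not met: 6 of 11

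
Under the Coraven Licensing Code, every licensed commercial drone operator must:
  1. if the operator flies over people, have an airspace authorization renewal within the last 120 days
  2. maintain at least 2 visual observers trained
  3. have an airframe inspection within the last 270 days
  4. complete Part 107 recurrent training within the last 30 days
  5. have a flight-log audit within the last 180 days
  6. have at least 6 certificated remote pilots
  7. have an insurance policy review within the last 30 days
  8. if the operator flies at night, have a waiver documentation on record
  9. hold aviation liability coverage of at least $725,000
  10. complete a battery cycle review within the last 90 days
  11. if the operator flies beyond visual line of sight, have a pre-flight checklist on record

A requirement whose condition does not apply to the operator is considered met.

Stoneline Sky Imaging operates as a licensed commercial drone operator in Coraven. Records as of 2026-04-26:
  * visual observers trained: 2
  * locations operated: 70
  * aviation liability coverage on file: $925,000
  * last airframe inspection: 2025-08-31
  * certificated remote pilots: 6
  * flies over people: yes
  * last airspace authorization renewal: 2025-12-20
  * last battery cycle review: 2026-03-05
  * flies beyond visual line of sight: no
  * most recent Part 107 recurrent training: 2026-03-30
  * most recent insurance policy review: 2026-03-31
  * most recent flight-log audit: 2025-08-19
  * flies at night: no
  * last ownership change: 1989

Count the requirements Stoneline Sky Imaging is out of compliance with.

1. condition 'flies over people' holds; airspace authorization renewal 127 days ago vs limit 120 → not met
2. visual observers trained 2 ≥ 2 → met
3. airframe inspection 238 days ago vs limit 270 → met
4. Part 107 recurrent training 27 days ago vs limit 30 → met
5. flight-log audit 250 days ago vs limit 180 → not met
6. certificated remote pilots 6 ≥ 6 → met
7. insurance policy review 26 days ago vs limit 30 → met
8. condition 'flies at night' does not hold → requirement n/a → met
9. aviation liability coverage $925,000 ≥ $725,000 → met
10. battery cycle review 52 days ago vs limit 90 → met
11. condition 'flies beyond visual line of sight' does not hold → requirement n/a → met
Not met: 2 of 11

2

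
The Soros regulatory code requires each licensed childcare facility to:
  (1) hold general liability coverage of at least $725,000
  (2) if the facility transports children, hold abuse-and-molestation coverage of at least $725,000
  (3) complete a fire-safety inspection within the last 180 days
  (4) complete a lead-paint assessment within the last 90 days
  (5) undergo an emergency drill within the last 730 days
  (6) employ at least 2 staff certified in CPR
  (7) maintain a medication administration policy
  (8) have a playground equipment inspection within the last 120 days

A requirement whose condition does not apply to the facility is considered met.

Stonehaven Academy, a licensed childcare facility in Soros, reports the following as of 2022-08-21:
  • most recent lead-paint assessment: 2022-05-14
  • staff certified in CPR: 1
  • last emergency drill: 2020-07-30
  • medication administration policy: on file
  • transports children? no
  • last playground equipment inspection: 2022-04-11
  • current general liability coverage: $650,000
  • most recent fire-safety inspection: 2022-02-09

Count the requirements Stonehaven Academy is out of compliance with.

1. general liability coverage $650,000 < $725,000 → not met
2. condition 'transports children' does not hold → requirement n/a → met
3. fire-safety inspection 193 days ago vs limit 180 → not met
4. lead-paint assessment 99 days ago vs limit 90 → not met
5. emergency drill 752 days ago vs limit 730 → not met
6. staff certified in CPR 1 < 2 → not met
7. medication administration policy present → met
8. playground equipment inspection 132 days ago vs limit 120 → not met
Not met: 6 of 8

6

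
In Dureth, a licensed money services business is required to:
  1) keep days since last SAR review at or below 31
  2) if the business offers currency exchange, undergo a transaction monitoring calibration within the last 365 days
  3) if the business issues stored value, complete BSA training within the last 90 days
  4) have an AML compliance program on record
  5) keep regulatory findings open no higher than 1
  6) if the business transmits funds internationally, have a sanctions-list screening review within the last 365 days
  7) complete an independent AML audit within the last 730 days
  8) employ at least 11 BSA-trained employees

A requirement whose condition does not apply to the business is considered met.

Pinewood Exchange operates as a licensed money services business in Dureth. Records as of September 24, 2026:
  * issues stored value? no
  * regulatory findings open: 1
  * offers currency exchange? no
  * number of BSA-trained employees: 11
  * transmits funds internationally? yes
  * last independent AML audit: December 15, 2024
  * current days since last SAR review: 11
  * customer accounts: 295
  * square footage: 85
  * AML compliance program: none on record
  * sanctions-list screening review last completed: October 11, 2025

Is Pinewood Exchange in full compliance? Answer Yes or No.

No

1. days since last SAR review 11 ≤ 31 → met
2. condition 'offers currency exchange' does not hold → requirement n/a → met
3. condition 'issues stored value' does not hold → requirement n/a → met
4. AML compliance program absent → not met
5. regulatory findings open 1 ≤ 1 → met
6. condition 'transmits funds internationally' holds; sanctions-list screening review 348 days ago vs limit 365 → met
7. independent AML audit 648 days ago vs limit 730 → met
8. BSA-trained employees 11 ≥ 11 → met
Not met: 4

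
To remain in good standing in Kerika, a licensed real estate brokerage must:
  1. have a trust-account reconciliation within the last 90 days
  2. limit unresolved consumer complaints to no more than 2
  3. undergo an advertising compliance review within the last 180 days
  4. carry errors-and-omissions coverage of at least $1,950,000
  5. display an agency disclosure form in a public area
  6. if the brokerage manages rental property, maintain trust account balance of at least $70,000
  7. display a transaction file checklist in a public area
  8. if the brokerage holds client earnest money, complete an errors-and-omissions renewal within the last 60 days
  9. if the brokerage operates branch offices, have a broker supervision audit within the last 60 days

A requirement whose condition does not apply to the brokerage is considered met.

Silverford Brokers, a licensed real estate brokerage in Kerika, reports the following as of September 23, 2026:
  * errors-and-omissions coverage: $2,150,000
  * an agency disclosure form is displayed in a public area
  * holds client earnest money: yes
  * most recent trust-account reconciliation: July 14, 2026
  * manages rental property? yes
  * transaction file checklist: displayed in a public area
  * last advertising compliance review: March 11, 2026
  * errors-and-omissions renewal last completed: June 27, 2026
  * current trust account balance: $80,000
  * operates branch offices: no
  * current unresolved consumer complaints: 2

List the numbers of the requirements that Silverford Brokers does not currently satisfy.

3, 8

1. trust-account reconciliation 71 days ago vs limit 90 → met
2. unresolved consumer complaints 2 ≤ 2 → met
3. advertising compliance review 196 days ago vs limit 180 → not met
4. errors-and-omissions coverage $2,150,000 ≥ $1,950,000 → met
5. agency disclosure form present → met
6. condition 'manages rental property' holds; trust account balance $80,000 ≥ $70,000 → met
7. transaction file checklist present → met
8. condition 'holds client earnest money' holds; errors-and-omissions renewal 88 days ago vs limit 60 → not met
9. condition 'operates branch offices' does not hold → requirement n/a → met
Not met: 3, 8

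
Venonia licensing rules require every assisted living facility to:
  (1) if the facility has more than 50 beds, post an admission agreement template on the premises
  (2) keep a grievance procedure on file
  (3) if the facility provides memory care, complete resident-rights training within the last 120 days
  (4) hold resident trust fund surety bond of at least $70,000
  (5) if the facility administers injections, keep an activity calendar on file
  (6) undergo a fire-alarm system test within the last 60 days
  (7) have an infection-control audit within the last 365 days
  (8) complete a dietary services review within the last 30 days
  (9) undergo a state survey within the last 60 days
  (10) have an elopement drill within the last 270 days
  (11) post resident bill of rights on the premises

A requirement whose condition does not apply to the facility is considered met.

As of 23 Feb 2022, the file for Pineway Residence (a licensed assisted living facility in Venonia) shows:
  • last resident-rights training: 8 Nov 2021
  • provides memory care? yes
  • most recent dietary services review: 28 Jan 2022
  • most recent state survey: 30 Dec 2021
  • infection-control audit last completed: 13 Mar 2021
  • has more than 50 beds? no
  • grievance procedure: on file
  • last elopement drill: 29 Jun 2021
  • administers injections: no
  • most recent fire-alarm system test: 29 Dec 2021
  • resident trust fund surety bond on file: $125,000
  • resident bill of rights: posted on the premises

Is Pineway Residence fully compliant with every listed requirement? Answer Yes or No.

1. condition 'has more than 50 beds' does not hold → requirement n/a → met
2. grievance procedure present → met
3. condition 'provides memory care' holds; resident-rights training 107 days ago vs limit 120 → met
4. resident trust fund surety bond $125,000 ≥ $70,000 → met
5. condition 'administers injections' does not hold → requirement n/a → met
6. fire-alarm system test 56 days ago vs limit 60 → met
7. infection-control audit 347 days ago vs limit 365 → met
8. dietary services review 26 days ago vs limit 30 → met
9. state survey 55 days ago vs limit 60 → met
10. elopement drill 239 days ago vs limit 270 → met
11. resident bill of rights present → met
All met.

Yes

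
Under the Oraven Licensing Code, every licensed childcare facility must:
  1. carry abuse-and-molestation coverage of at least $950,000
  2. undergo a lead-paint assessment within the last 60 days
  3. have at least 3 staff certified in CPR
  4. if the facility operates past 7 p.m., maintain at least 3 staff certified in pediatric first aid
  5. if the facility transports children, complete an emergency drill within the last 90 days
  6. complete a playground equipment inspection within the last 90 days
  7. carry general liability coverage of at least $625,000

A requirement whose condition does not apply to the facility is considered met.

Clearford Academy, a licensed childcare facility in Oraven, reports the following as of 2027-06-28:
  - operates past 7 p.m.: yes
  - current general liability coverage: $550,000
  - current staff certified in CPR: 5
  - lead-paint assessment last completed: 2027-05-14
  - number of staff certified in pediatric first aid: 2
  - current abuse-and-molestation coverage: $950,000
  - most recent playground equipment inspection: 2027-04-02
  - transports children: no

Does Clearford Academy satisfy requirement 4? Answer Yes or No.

4. condition 'operates past 7 p.m.' holds; staff certified in pediatric first aid 2 < 3 → not met

No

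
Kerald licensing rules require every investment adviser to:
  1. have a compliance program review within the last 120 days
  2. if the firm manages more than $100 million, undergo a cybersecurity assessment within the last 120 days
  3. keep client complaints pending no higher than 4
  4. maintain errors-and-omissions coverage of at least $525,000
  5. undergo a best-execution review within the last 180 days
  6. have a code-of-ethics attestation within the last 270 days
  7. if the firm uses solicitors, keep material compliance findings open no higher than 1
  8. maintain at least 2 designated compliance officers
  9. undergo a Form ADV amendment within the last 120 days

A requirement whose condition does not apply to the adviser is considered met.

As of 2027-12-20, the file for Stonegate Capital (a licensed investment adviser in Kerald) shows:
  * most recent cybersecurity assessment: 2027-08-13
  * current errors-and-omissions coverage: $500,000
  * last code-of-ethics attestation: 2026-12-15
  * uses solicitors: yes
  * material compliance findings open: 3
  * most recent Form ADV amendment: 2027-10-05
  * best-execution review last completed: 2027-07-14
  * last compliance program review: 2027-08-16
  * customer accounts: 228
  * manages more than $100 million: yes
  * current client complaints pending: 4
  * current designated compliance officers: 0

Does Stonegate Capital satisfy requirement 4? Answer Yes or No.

No

4. errors-and-omissions coverage $500,000 < $525,000 → not met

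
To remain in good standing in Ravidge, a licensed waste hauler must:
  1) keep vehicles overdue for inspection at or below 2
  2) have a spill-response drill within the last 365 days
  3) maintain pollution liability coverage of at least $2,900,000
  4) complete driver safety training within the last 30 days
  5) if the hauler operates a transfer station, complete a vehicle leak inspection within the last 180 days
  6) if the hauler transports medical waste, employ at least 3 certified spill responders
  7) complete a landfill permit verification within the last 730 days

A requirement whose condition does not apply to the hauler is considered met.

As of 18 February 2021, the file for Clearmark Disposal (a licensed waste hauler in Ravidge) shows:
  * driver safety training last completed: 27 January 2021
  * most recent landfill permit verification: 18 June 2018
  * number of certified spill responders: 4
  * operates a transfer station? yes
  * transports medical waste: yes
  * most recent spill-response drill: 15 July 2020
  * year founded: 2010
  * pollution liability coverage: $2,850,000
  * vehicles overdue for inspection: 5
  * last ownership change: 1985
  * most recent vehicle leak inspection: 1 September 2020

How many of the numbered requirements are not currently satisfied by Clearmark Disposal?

3

1. vehicles overdue for inspection 5 > 2 → not met
2. spill-response drill 218 days ago vs limit 365 → met
3. pollution liability coverage $2,850,000 < $2,900,000 → not met
4. driver safety training 22 days ago vs limit 30 → met
5. condition 'operates a transfer station' holds; vehicle leak inspection 170 days ago vs limit 180 → met
6. condition 'transports medical waste' holds; certified spill responders 4 ≥ 3 → met
7. landfill permit verification 976 days ago vs limit 730 → not met
Not met: 3 of 7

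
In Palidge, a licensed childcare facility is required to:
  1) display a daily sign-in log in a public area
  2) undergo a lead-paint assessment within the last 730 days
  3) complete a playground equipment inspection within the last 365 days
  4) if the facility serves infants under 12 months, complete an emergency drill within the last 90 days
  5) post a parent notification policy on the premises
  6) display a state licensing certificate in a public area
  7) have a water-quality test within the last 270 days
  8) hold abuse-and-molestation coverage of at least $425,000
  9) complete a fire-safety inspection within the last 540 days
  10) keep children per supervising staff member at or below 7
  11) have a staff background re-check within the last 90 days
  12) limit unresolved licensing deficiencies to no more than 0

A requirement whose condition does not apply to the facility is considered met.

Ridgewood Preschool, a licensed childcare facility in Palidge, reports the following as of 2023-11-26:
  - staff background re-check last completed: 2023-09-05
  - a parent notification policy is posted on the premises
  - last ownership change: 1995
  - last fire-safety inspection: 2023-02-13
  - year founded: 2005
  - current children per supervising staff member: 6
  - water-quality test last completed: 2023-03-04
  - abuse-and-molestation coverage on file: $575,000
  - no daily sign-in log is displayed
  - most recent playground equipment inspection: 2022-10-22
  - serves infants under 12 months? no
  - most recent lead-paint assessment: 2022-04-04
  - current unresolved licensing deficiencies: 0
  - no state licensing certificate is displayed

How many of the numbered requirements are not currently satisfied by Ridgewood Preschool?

3

1. daily sign-in log absent → not met
2. lead-paint assessment 601 days ago vs limit 730 → met
3. playground equipment inspection 400 days ago vs limit 365 → not met
4. condition 'serves infants under 12 months' does not hold → requirement n/a → met
5. parent notification policy present → met
6. state licensing certificate absent → not met
7. water-quality test 267 days ago vs limit 270 → met
8. abuse-and-molestation coverage $575,000 ≥ $425,000 → met
9. fire-safety inspection 286 days ago vs limit 540 → met
10. children per supervising staff member 6 ≤ 7 → met
11. staff background re-check 82 days ago vs limit 90 → met
12. unresolved licensing deficiencies 0 ≤ 0 → met
Not met: 3 of 12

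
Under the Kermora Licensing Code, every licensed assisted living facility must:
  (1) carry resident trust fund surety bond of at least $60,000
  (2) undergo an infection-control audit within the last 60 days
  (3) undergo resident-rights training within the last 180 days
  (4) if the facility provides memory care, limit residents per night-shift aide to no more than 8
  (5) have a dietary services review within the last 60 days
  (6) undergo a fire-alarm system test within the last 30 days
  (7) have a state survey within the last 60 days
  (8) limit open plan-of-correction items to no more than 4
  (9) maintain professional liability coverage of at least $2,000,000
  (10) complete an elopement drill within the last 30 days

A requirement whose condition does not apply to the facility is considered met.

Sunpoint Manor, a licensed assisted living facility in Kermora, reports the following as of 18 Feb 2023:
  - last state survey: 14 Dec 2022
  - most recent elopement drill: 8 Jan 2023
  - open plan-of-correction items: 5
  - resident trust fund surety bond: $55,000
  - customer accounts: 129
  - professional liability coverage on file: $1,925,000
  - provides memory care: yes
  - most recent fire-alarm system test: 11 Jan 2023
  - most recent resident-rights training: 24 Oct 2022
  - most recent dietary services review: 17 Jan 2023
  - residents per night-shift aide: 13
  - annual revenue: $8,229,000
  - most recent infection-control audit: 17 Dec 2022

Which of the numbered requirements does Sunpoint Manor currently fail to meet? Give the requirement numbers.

1, 2, 4, 6, 7, 8, 9, 10

1. resident trust fund surety bond $55,000 < $60,000 → not met
2. infection-control audit 63 days ago vs limit 60 → not met
3. resident-rights training 117 days ago vs limit 180 → met
4. condition 'provides memory care' holds; residents per night-shift aide 13 > 8 → not met
5. dietary services review 32 days ago vs limit 60 → met
6. fire-alarm system test 38 days ago vs limit 30 → not met
7. state survey 66 days ago vs limit 60 → not met
8. open plan-of-correction items 5 > 4 → not met
9. professional liability coverage $1,925,000 < $2,000,000 → not met
10. elopement drill 41 days ago vs limit 30 → not met
Not met: 1, 2, 4, 6, 7, 8, 9, 10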